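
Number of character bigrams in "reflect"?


Word: "reflect" (length 7)
Number of 2-grams = length - 2 + 1 = 7 - 2 + 1
= 6


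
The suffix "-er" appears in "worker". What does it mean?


Suffix: -er
As in: worker -> work + -er
Meaning = one who / more


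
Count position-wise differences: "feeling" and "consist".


Comparing character by character (same length = 7):
  Pos 0: 'f' vs 'c' !=
  Pos 1: 'e' vs 'o' !=
  Pos 2: 'e' vs 'n' !=
  Pos 3: 'l' vs 's' !=
  Pos 4: 'i' vs 'i' =
  Pos 5: 'n' vs 's' !=
  Pos 6: 'g' vs 't' !=
Hamming distance = 6


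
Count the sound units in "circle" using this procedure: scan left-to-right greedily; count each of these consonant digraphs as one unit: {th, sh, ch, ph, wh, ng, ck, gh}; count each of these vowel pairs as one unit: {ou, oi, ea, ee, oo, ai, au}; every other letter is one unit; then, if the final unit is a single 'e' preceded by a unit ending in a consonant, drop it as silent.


Word: "circle" (6 letters)
Left-to-right scan:
  [1] 'c' (letter)
  [2] 'i' (letter)
  [3] 'r' (letter)
  [4] 'c' (letter)
  [5] 'l' (letter)
  [6] 'e' (letter)
Units from scan: 6
Final unit is 'e' after a consonant -> drop as silent (-1)
Sound units = 5 units


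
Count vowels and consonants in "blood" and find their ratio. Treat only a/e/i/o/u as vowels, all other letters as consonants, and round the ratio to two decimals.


Word: "blood"
Vowels (a,e,i,o,u): 2
Consonants: 3
Ratio = 2/3
= 0.67


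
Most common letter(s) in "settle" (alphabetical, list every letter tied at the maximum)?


Word: "settle"
Letter counts:
  'e': 2
  'l': 1
  's': 1
  't': 2
Maximum count = 2
Most frequent = 'e', 't' (2 times each)


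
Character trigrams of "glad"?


Word: "glad" (length 4)
Number of trigrams = 4 - 3 + 1 = 2
  Position 0: "gla"
  Position 1: "lad"
Trigrams = "gla", "lad"


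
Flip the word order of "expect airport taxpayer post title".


Original: "expect airport taxpayer post title"
Words (1..n): expect | airport | taxpayer | post | title
Reversed (n..1): title | post | taxpayer | airport | expect
Result = "title post taxpayer airport expect"


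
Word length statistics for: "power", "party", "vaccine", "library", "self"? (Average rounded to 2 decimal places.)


Lengths: "power"=5, "party"=5, "vaccine"=7, "library"=7, "self"=4
Sum = 28, Count = 5
Average = 28/5 = 5.60
= avg=5.60, min=4, max=7


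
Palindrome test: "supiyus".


Word: "supiyus"
Reversed: "suyipus"
Forward == Backward? supiyus != suyipus
Palindrome = No


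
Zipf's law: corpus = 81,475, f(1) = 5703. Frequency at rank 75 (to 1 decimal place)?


Zipf's law: f(r) = f(1) / r
f(1) = 5703
f(75) = 5703 / 75
= 76.0 occurrences


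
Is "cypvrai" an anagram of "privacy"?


Word 1: "privacy" → sorted: aciprvy
Word 2: "cypvrai" → sorted: aciprvy
Same letters? aciprvy == aciprvy
Anagram = Yes


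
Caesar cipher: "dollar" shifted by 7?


Word: "dollar"
Shift: 7
Each letter → (letter + shift) mod 26:
  'd' (3) + 7 = 10 → 'k'
  'o' (14) + 7 = 21 → 'v'
  'l' (11) + 7 = 18 → 's'
  'l' (11) + 7 = 18 → 's'
  'a' (0) + 7 = 7 → 'h'
  'r' (17) + 7 = 24 → 'y'
Result = "kvsshy"


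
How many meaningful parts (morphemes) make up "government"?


Word: "government"
Morphemes: govern + -ment
Each morpheme carries meaning
= 2 morphemes


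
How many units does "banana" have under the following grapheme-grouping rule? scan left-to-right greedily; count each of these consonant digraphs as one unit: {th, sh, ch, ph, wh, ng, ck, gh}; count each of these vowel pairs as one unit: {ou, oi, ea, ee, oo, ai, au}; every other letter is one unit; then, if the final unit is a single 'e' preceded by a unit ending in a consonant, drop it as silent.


Word: "banana" (6 letters)
Left-to-right scan:
  1. 'b' (letter)
  2. 'a' (letter)
  3. 'n' (letter)
  4. 'a' (letter)
  5. 'n' (letter)
  6. 'a' (letter)
Units from scan: 6
Sound units = 6 units


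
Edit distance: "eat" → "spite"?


Word 1: "eat" (length 3)
Word 2: "spite" (length 5)
One optimal edit sequence (insert/delete/substitute each cost 1):
  1. insert 's'  (+1)
  2. substitute 'e' -> 'p'  (+1)
  3. substitute 'a' -> 'i'  (+1)
  4. keep 't'
  5. insert 'e'  (+1)
Total edit operations: 4
Edit distance = 4


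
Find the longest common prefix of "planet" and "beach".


Word 1: "planet"
Word 2: "beach"
Comparing from start:
  Pos 0: 'p' != 'b' (stop)
LCP = "" (length 0)


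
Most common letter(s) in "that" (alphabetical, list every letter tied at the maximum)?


Word: "that"
Letter counts:
  'a': 1
  'h': 1
  't': 2
Maximum count = 2
Most frequent = 't' (2 times each)


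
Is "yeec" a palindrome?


Word: "yeec"
Reversed: "ceey"
Forward == Backward? yeec != ceey
Palindrome = No


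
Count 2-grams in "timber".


Word: "timber" (length 6)
Number of 2-grams = length - 2 + 1 = 6 - 2 + 1
= 5


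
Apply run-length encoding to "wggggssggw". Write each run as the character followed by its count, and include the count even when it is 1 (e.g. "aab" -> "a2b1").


String: "wggggssggw"
Scanning for consecutive runs:
  'w' x 1
  'g' x 4
  's' x 2
  'g' x 2
  'w' x 1
RLE = "w1g4s2g2w1"


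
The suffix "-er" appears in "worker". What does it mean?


Suffix: -er
Example: worker (work + -er)
Meaning = one who / more


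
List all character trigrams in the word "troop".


Word: "troop" (length 5)
Number of trigrams = 5 - 3 + 1 = 3
  Position 0: "tro"
  Position 1: "roo"
  Position 2: "oop"
Trigrams = "tro", "roo", "oop"


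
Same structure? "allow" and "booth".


Pattern of "allow": [0, 1, 1, 2, 3]
Pattern of "booth": [0, 1, 1, 2, 3]
Patterns match
Same pattern = Yes


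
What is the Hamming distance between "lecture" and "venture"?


Comparing character by character (same length = 7):
  Pos 0: 'l' vs 'v' !=
  Pos 1: 'e' vs 'e' =
  Pos 2: 'c' vs 'n' !=
  Pos 3: 't' vs 't' =
  Pos 4: 'u' vs 'u' =
  Pos 5: 'r' vs 'r' =
  Pos 6: 'e' vs 'e' =
Hamming distance = 2


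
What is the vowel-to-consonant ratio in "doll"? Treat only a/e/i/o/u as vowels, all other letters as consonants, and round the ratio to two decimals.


Word: "doll"
Vowels (a,e,i,o,u): 1
Consonants: 3
Ratio = 1/3
= 0.33


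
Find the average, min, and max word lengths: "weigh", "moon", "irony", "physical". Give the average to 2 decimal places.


Lengths: "weigh"=5, "moon"=4, "irony"=5, "physical"=8
Sum = 22, Count = 4
Average = 22/4 = 5.50
= avg=5.50, min=4, max=8


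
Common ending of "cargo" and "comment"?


Word 1: "cargo"
Word 2: "comment"
Comparing from end:
  Pos -1: 'o' != 't' (stop)
LCS = "" (length 0)


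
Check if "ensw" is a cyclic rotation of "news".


Word: "news", Candidate: "ensw"
Method: check if candidate is substring of word+word
"newsnews" contains "ensw"? No
Is rotation = No


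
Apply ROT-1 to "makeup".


Word: "makeup"
Shift: 1
Each letter → (letter + shift) mod 26:
  'm' (12) + 1 = 13 → 'n'
  'a' (0) + 1 = 1 → 'b'
  'k' (10) + 1 = 11 → 'l'
  'e' (4) + 1 = 5 → 'f'
  'u' (20) + 1 = 21 → 'v'
  'p' (15) + 1 = 16 → 'q'
Result = "nblfvq"


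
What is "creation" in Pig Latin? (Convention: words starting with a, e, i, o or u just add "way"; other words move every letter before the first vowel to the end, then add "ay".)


Word: "creation"
Starts with consonant(s) → move to end, add 'ay'
Consonant cluster: "cr"
Pig Latin = "eationcray"


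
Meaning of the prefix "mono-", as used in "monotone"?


Prefix: mono-
As in: monotone -> mono- + tone
Meaning = one


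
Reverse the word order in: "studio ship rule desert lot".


Original: "studio ship rule desert lot"
Words (1..n): studio | ship | rule | desert | lot
Reversed (n..1): lot | desert | rule | ship | studio
Result = "lot desert rule ship studio"


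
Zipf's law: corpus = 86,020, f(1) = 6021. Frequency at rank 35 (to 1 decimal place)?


Zipf's law: f(r) = f(1) / r
f(1) = 6021
f(35) = 6021 / 35
= 172.0 occurrences


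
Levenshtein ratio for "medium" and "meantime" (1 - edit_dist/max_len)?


Word 1: "medium" (length 6)
Word 2: "meantime" (length 8)
One optimal edit sequence:
  1. keep 'm'
  2. keep 'e'
  3. insert 'a'  (+1)
  4. insert 'n'  (+1)
  5. substitute 'd' -> 't'  (+1)
  6. keep 'i'
  7. substitute 'u' -> 'm'  (+1)
  8. substitute 'm' -> 'e'  (+1)
Edit distance = 5
Max length = max(6, 8) = 8
Similarity = 1 - 5/8
= 0.3750


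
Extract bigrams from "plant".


Word: "plant" (length 5)
Number of bigrams = 5 - 2 + 1 = 4
  Position 0: "pl"
  Position 1: "la"
  Position 2: "an"
  Position 3: "nt"
Bigrams = "pl", "la", "an", "nt"


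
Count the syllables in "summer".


Word: "summer"
Syllable breakdown: sum-mer
Counting: 2 parts
= 2 syllables


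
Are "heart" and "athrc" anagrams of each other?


Word 1: "heart" → sorted: aehrt
Word 2: "athrc" → sorted: achrt
Same letters? aehrt != achrt
Anagram = No


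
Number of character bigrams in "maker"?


Word: "maker" (length 5)
Number of 2-grams = length - 2 + 1 = 5 - 2 + 1
= 4


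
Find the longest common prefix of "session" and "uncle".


Word 1: "session"
Word 2: "uncle"
Comparing from start:
  Pos 0: 's' != 'u' (stop)
LCP = "" (length 0)


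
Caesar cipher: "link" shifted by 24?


Word: "link"
Shift: 24
Each letter → (letter + shift) mod 26:
  'l' (11) + 24 = 9 → 'j'
  'i' (8) + 24 = 6 → 'g'
  'n' (13) + 24 = 11 → 'l'
  'k' (10) + 24 = 8 → 'i'
Result = "jgli"


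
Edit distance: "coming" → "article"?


Word 1: "coming" (length 6)
Word 2: "article" (length 7)
One optimal edit sequence (insert/delete/substitute each cost 1):
  1. substitute 'c' -> 'a'  (+1)
  2. substitute 'o' -> 'r'  (+1)
  3. substitute 'm' -> 't'  (+1)
  4. keep 'i'
  5. insert 'c'  (+1)
  6. substitute 'n' -> 'l'  (+1)
  7. substitute 'g' -> 'e'  (+1)
Total edit operations: 6
Edit distance = 6


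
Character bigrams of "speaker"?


Word: "speaker" (length 7)
Number of bigrams = 7 - 2 + 1 = 6
  Position 0: "sp"
  Position 1: "pe"
  Position 2: "ea"
  Position 3: "ak"
  Position 4: "ke"
  Position 5: "er"
Bigrams = "sp", "pe", "ea", "ak", "ke", "er"


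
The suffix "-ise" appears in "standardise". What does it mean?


Suffix: -ise
Example: standardise = standard + -ise
Meaning = to make


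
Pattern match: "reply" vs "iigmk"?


Pattern of "reply": [0, 1, 2, 3, 4]
Pattern of "iigmk": [0, 0, 1, 2, 3]
Patterns do not match
Same pattern = No


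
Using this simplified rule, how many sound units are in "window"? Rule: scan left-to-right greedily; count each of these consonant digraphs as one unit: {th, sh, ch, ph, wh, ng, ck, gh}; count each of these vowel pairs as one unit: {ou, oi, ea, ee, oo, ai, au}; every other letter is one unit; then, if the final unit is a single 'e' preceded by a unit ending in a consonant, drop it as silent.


Word: "window" (6 letters)
Left-to-right scan:
  [1] 'w' (letter)
  [2] 'i' (letter)
  [3] 'n' (letter)
  [4] 'd' (letter)
  [5] 'o' (letter)
  [6] 'w' (letter)
Units from scan: 6
Sound units = 6 units


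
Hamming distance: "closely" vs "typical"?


Comparing character by character (same length = 7):
  Pos 0: 'c' vs 't' !=
  Pos 1: 'l' vs 'y' !=
  Pos 2: 'o' vs 'p' !=
  Pos 3: 's' vs 'i' !=
  Pos 4: 'e' vs 'c' !=
  Pos 5: 'l' vs 'a' !=
  Pos 6: 'y' vs 'l' !=
Hamming distance = 7


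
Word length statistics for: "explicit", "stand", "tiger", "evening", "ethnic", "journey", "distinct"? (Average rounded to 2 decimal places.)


Lengths: "explicit"=8, "stand"=5, "tiger"=5, "evening"=7, "ethnic"=6, "journey"=7, "distinct"=8
Sum = 46, Count = 7
Average = 46/7 = 6.57
= avg=6.57, min=5, max=8


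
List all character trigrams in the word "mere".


Word: "mere" (length 4)
Number of trigrams = 4 - 3 + 1 = 2
  Position 0: "mer"
  Position 1: "ere"
Trigrams = "mer", "ere"


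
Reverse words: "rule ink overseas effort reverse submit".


Original: "rule ink overseas effort reverse submit"
Words (1..n): rule | ink | overseas | effort | reverse | submit
Reversed (n..1): submit | reverse | effort | overseas | ink | rule
Result = "submit reverse effort overseas ink rule"


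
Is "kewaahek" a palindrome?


Word: "kewaahek"
Reversed: "kehaawek"
Forward == Backward? kewaahek != kehaawek
Palindrome = No


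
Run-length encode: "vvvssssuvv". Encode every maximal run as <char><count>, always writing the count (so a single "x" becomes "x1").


String: "vvvssssuvv"
Scanning for consecutive runs:
  'v' x 3
  's' x 4
  'u' x 1
  'v' x 2
RLE = "v3s4u1v2"


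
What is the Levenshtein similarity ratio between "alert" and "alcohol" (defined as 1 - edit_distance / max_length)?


Word 1: "alert" (length 5)
Word 2: "alcohol" (length 7)
One optimal edit sequence:
  1. keep 'a'
  2. keep 'l'
  3. insert 'c'  (+1)
  4. insert 'o'  (+1)
  5. substitute 'e' -> 'h'  (+1)
  6. substitute 'r' -> 'o'  (+1)
  7. substitute 't' -> 'l'  (+1)
Edit distance = 5
Max length = max(5, 7) = 7
Similarity = 1 - 5/7
= 0.2857


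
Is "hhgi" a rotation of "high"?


Word: "high", Candidate: "hhgi"
Method: check if candidate is substring of word+word
"highhigh" contains "hhgi"? No
Is rotation = No


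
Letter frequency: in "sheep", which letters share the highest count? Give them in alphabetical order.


Word: "sheep"
Letter counts:
  'e': 2
  'h': 1
  'p': 1
  's': 1
Maximum count = 2
Most frequent = 'e' (2 times each)


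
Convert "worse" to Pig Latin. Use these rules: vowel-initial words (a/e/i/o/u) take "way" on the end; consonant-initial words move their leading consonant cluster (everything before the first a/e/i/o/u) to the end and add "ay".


Word: "worse"
Starts with consonant(s) → move to end, add 'ay'
Consonant cluster: "w"
Pig Latin = "orseway"


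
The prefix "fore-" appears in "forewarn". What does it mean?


Prefix: fore-
Example: forewarn = fore- + warn
Meaning = before


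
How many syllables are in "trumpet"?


Word: "trumpet"
Syllable breakdown: trum | pet
Counting: 2 parts
= 2 syllables


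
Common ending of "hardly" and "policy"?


Word 1: "hardly"
Word 2: "policy"
Comparing from end:
  Pos -1: 'y' == 'y'
  Pos -2: 'l' != 'c' (stop)
LCS = "y" (length 1)


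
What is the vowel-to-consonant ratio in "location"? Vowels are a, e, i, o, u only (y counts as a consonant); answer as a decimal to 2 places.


Word: "location"
Vowels (a,e,i,o,u): 4
Consonants: 4
Ratio = 4/4
= 1.00


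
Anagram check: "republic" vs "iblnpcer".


Word 1: "republic" → sorted: bceilpru
Word 2: "iblnpcer" → sorted: bceilnpr
Same letters? bceilpru != bceilnpr
Anagram = No


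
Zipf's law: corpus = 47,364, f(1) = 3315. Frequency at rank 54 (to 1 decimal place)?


Zipf's law: f(r) = f(1) / r
f(1) = 3315
f(54) = 3315 / 54
= 61.4 occurrences


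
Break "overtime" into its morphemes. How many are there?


Word: "overtime"
Morphemes: over- / time
Each morpheme carries meaning
= 2 morphemes


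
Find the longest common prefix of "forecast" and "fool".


Word 1: "forecast"
Word 2: "fool"
Comparing from start:
  Pos 0: 'f' == 'f'
  Pos 1: 'o' == 'o'
  Pos 2: 'r' != 'o' (stop)
LCP = "fo" (length 2)


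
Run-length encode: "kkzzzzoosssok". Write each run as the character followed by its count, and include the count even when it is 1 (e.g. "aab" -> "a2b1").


String: "kkzzzzoosssok"
Scanning for consecutive runs:
  'k' x 2
  'z' x 4
  'o' x 2
  's' x 3
  'o' x 1
  'k' x 1
RLE = "k2z4o2s3o1k1"


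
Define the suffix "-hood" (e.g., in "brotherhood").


Suffix: -hood
Example: brotherhood (brother + -hood)
Meaning = state / condition


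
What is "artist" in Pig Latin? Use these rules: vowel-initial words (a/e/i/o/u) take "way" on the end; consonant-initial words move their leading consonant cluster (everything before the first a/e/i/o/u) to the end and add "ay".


Word: "artist"
Starts with vowel → add 'way'
Pig Latin = "artistway"


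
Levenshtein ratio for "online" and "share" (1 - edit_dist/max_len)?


Word 1: "online" (length 6)
Word 2: "share" (length 5)
One optimal edit sequence:
  1. delete 'o'  (+1)
  2. substitute 'n' -> 's'  (+1)
  3. substitute 'l' -> 'h'  (+1)
  4. substitute 'i' -> 'a'  (+1)
  5. substitute 'n' -> 'r'  (+1)
  6. keep 'e'
Edit distance = 5
Max length = max(6, 5) = 6
Similarity = 1 - 5/6
= 0.1667


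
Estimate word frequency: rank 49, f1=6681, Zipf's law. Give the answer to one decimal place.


Zipf's law: f(r) = f(1) / r
f(1) = 6681
f(49) = 6681 / 49
= 136.3 occurrences


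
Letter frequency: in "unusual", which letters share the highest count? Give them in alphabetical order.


Word: "unusual"
Letter counts:
  'a': 1
  'l': 1
  'n': 1
  's': 1
  'u': 3
Maximum count = 3
Most frequent = 'u' (3 times each)


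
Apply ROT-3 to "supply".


Word: "supply"
Shift: 3
Each letter → (letter + shift) mod 26:
  's' (18) + 3 = 21 → 'v'
  'u' (20) + 3 = 23 → 'x'
  'p' (15) + 3 = 18 → 's'
  'p' (15) + 3 = 18 → 's'
  'l' (11) + 3 = 14 → 'o'
  'y' (24) + 3 = 1 → 'b'
Result = "vxssob"


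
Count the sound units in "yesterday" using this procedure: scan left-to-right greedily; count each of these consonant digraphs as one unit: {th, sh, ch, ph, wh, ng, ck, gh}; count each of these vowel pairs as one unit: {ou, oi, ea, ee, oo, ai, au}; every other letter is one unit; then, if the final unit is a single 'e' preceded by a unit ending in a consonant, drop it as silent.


Word: "yesterday" (9 letters)
Left-to-right scan:
  [1] 'y' (letter)
  [2] 'e' (letter)
  [3] 's' (letter)
  [4] 't' (letter)
  [5] 'e' (letter)
  [6] 'r' (letter)
  [7] 'd' (letter)
  [8] 'a' (letter)
  [9] 'y' (letter)
Units from scan: 9
Sound units = 9 units


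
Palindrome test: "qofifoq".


Word: "qofifoq"
Reversed: "qofifoq"
Forward == Backward? qofifoq == qofifoq
Palindrome = Yes


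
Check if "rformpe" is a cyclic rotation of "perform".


Word: "perform", Candidate: "rformpe"
Method: check if candidate is substring of word+word
"performperform" contains "rformpe"? Yes
Is rotation = Yes


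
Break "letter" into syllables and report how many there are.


Word: "letter"
Syllable breakdown: let / ter
Counting: 2 parts
= 2 syllables


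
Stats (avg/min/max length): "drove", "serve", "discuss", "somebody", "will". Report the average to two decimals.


Lengths: "drove"=5, "serve"=5, "discuss"=7, "somebody"=8, "will"=4
Sum = 29, Count = 5
Average = 29/5 = 5.80
= avg=5.80, min=4, max=8


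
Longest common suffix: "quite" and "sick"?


Word 1: "quite"
Word 2: "sick"
Comparing from end:
  Pos -1: 'e' != 'k' (stop)
LCS = "" (length 0)


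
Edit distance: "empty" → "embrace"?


Word 1: "empty" (length 5)
Word 2: "embrace" (length 7)
One optimal edit sequence (insert/delete/substitute each cost 1):
  1. keep 'e'
  2. keep 'm'
  3. insert 'b'  (+1)
  4. insert 'r'  (+1)
  5. substitute 'p' -> 'a'  (+1)
  6. substitute 't' -> 'c'  (+1)
  7. substitute 'y' -> 'e'  (+1)
Total edit operations: 5
Edit distance = 5


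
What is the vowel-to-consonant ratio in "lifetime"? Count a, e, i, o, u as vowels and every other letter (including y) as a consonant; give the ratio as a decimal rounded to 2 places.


Word: "lifetime"
Vowels (a,e,i,o,u): 4
Consonants: 4
Ratio = 4/4
= 1.00


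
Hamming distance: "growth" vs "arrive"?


Comparing character by character (same length = 6):
  Pos 0: 'g' vs 'a' !=
  Pos 1: 'r' vs 'r' =
  Pos 2: 'o' vs 'r' !=
  Pos 3: 'w' vs 'i' !=
  Pos 4: 't' vs 'v' !=
  Pos 5: 'h' vs 'e' !=
Hamming distance = 5


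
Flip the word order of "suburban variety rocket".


Original: "suburban variety rocket"
Words (1..n): suburban | variety | rocket
Reversed (n..1): rocket | variety | suburban
Result = "rocket variety suburban"


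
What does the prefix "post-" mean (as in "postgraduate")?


Prefix: post-
As in: postgraduate -> post- + graduate
Meaning = after


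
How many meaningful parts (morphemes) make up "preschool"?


Word: "preschool"
Morphemes: pre- + school
Each morpheme carries meaning
= 2 morphemes


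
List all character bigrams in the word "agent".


Word: "agent" (length 5)
Number of bigrams = 5 - 2 + 1 = 4
  Position 0: "ag"
  Position 1: "ge"
  Position 2: "en"
  Position 3: "nt"
Bigrams = "ag", "ge", "en", "nt"


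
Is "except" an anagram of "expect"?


Word 1: "expect" → sorted: ceeptx
Word 2: "except" → sorted: ceeptx
Same letters? ceeptx == ceeptx
Anagram = Yes


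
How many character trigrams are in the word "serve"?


Word: "serve" (length 5)
Number of 3-grams = length - 3 + 1 = 5 - 3 + 1
= 3


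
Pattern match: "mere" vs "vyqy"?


Pattern of "mere": [0, 1, 2, 1]
Pattern of "vyqy": [0, 1, 2, 1]
Patterns match
Same pattern = Yes


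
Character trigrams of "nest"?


Word: "nest" (length 4)
Number of trigrams = 4 - 3 + 1 = 2
  Position 0: "nes"
  Position 1: "est"
Trigrams = "nes", "est"


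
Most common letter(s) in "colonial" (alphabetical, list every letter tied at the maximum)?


Word: "colonial"
Letter counts:
  'a': 1
  'c': 1
  'i': 1
  'l': 2
  'n': 1
  'o': 2
Maximum count = 2
Most frequent = 'l', 'o' (2 times each)


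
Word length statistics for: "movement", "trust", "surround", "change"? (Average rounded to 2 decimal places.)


Lengths: "movement"=8, "trust"=5, "surround"=8, "change"=6
Sum = 27, Count = 4
Average = 27/4 = 6.75
= avg=6.75, min=5, max=8


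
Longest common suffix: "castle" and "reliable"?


Word 1: "castle"
Word 2: "reliable"
Comparing from end:
  Pos -1: 'e' == 'e'
  Pos -2: 'l' == 'l'
  Pos -3: 't' != 'b' (stop)
LCS = "le" (length 2)


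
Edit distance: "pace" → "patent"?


Word 1: "pace" (length 4)
Word 2: "patent" (length 6)
One optimal edit sequence (insert/delete/substitute each cost 1):
  1. keep 'p'
  2. keep 'a'
  3. substitute 'c' -> 't'  (+1)
  4. keep 'e'
  5. insert 'n'  (+1)
  6. insert 't'  (+1)
Total edit operations: 3
Edit distance = 3


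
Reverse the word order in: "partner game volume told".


Original: "partner game volume told"
Words (1..n): partner | game | volume | told
Reversed (n..1): told | volume | game | partner
Result = "told volume game partner"


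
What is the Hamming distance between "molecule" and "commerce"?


Comparing character by character (same length = 8):
  Pos 0: 'm' vs 'c' !=
  Pos 1: 'o' vs 'o' =
  Pos 2: 'l' vs 'm' !=
  Pos 3: 'e' vs 'm' !=
  Pos 4: 'c' vs 'e' !=
  Pos 5: 'u' vs 'r' !=
  Pos 6: 'l' vs 'c' !=
  Pos 7: 'e' vs 'e' =
Hamming distance = 6


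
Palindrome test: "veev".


Word: "veev"
Reversed: "veev"
Forward == Backward? veev == veev
Palindrome = Yes


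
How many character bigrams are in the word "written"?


Word: "written" (length 7)
Number of 2-grams = length - 2 + 1 = 7 - 2 + 1
= 6


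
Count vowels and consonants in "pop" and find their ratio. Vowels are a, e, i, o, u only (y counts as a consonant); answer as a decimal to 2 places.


Word: "pop"
Vowels (a,e,i,o,u): 1
Consonants: 2
Ratio = 1/2
= 0.50


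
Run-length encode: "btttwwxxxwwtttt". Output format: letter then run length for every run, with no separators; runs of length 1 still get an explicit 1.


String: "btttwwxxxwwtttt"
Scanning for consecutive runs:
  'b' x 1
  't' x 3
  'w' x 2
  'x' x 3
  'w' x 2
  't' x 4
RLE = "b1t3w2x3w2t4"


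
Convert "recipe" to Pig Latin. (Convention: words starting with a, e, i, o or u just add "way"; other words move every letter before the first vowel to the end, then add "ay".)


Word: "recipe"
Starts with consonant(s) → move to end, add 'ay'
Consonant cluster: "r"
Pig Latin = "eciperay"


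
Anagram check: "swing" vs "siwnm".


Word 1: "swing" → sorted: ginsw
Word 2: "siwnm" → sorted: imnsw
Same letters? ginsw != imnsw
Anagram = No


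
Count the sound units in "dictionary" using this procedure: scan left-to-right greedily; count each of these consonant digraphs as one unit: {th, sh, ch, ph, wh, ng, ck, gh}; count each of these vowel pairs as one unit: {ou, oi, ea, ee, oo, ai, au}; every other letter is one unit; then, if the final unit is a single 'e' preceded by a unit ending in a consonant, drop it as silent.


Word: "dictionary" (10 letters)
Left-to-right scan:
  [1] 'd' (letter)
  [2] 'i' (letter)
  [3] 'c' (letter)
  [4] 't' (letter)
  [5] 'i' (letter)
  [6] 'o' (letter)
  [7] 'n' (letter)
  [8] 'a' (letter)
  [9] 'r' (letter)
  [10] 'y' (letter)
Units from scan: 10
Sound units = 10 units


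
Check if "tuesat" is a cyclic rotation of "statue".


Word: "statue", Candidate: "tuesat"
Method: check if candidate is substring of word+word
"statuestatue" contains "tuesat"? No
Is rotation = No


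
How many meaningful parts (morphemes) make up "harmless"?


Word: "harmless"
Morphemes: harm | -less
Each morpheme carries meaning
= 2 morphemes


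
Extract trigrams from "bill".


Word: "bill" (length 4)
Number of trigrams = 4 - 3 + 1 = 2
  Position 0: "bil"
  Position 1: "ill"
Trigrams = "bil", "ill"


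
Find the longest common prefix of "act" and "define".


Word 1: "act"
Word 2: "define"
Comparing from start:
  Pos 0: 'a' != 'd' (stop)
LCP = "" (length 0)


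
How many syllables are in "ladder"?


Word: "ladder"
Syllable breakdown: lad / der
Counting: 2 parts
= 2 syllables


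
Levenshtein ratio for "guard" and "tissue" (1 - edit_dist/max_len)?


Word 1: "guard" (length 5)
Word 2: "tissue" (length 6)
One optimal edit sequence:
  1. insert 't'  (+1)
  2. substitute 'g' -> 'i'  (+1)
  3. substitute 'u' -> 's'  (+1)
  4. substitute 'a' -> 's'  (+1)
  5. substitute 'r' -> 'u'  (+1)
  6. substitute 'd' -> 'e'  (+1)
Edit distance = 6
Max length = max(5, 6) = 6
Similarity = 1 - 6/6
= 0.0000


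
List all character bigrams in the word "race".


Word: "race" (length 4)
Number of bigrams = 4 - 2 + 1 = 3
  Position 0: "ra"
  Position 1: "ac"
  Position 2: "ce"
Bigrams = "ra", "ac", "ce"


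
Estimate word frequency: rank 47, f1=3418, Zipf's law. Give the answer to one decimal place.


Zipf's law: f(r) = f(1) / r
f(1) = 3418
f(47) = 3418 / 47
= 72.7 occurrences


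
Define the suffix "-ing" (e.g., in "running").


Suffix: -ing
Example: running (run + -ing, with a spelling change)
Meaning = present participle


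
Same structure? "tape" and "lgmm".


Pattern of "tape": [0, 1, 2, 3]
Pattern of "lgmm": [0, 1, 2, 2]
Patterns do not match
Same pattern = No


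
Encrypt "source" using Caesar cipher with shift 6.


Word: "source"
Shift: 6
Each letter → (letter + shift) mod 26:
  's' (18) + 6 = 24 → 'y'
  'o' (14) + 6 = 20 → 'u'
  'u' (20) + 6 = 0 → 'a'
  'r' (17) + 6 = 23 → 'x'
  'c' (2) + 6 = 8 → 'i'
  'e' (4) + 6 = 10 → 'k'
Result = "yuaxik"


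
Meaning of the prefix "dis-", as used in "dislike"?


Prefix: dis-
Example: dislike = dis- + like
Meaning = not / opposite


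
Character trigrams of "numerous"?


Word: "numerous" (length 8)
Number of trigrams = 8 - 3 + 1 = 6
  Position 0: "num"
  Position 1: "ume"
  Position 2: "mer"
  Position 3: "ero"
  Position 4: "rou"
  Position 5: "ous"
Trigrams = "num", "ume", "mer", "ero", "rou", "ous"


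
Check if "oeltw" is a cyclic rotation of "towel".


Word: "towel", Candidate: "oeltw"
Method: check if candidate is substring of word+word
"toweltowel" contains "oeltw"? No
Is rotation = No


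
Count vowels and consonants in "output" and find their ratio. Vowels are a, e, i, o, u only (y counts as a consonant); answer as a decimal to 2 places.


Word: "output"
Vowels (a,e,i,o,u): 3
Consonants: 3
Ratio = 3/3
= 1.00


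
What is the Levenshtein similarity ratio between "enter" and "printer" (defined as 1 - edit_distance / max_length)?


Word 1: "enter" (length 5)
Word 2: "printer" (length 7)
One optimal edit sequence:
  1. insert 'p'  (+1)
  2. insert 'r'  (+1)
  3. substitute 'e' -> 'i'  (+1)
  4. keep 'n'
  5. keep 't'
  6. keep 'e'
  7. keep 'r'
Edit distance = 3
Max length = max(5, 7) = 7
Similarity = 1 - 3/7
= 0.5714


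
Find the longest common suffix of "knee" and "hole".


Word 1: "knee"
Word 2: "hole"
Comparing from end:
  Pos -1: 'e' == 'e'
  Pos -2: 'e' != 'l' (stop)
LCS = "e" (length 1)


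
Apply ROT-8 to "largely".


Word: "largely"
Shift: 8
Each letter → (letter + shift) mod 26:
  'l' (11) + 8 = 19 → 't'
  'a' (0) + 8 = 8 → 'i'
  'r' (17) + 8 = 25 → 'z'
  'g' (6) + 8 = 14 → 'o'
  'e' (4) + 8 = 12 → 'm'
  'l' (11) + 8 = 19 → 't'
  'y' (24) + 8 = 6 → 'g'
Result = "tizomtg"


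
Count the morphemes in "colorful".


Word: "colorful"
Morphemes: color + -ful
Each morpheme carries meaning
= 2 morphemes


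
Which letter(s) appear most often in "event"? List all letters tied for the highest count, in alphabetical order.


Word: "event"
Letter counts:
  'e': 2
  'n': 1
  't': 1
  'v': 1
Maximum count = 2
Most frequent = 'e' (2 times each)


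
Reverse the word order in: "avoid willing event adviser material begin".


Original: "avoid willing event adviser material begin"
Words (1..n): avoid | willing | event | adviser | material | begin
Reversed (n..1): begin | material | adviser | event | willing | avoid
Result = "begin material adviser event willing avoid"


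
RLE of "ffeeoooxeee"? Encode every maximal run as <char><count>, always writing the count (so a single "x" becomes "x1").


String: "ffeeoooxeee"
Scanning for consecutive runs:
  'f' x 2
  'e' x 2
  'o' x 3
  'x' x 1
  'e' x 3
RLE = "f2e2o3x1e3"


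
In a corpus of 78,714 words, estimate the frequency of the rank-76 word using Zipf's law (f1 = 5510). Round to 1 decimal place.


Zipf's law: f(r) = f(1) / r
f(1) = 5510
f(76) = 5510 / 76
= 72.5 occurrences


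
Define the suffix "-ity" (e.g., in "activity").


Suffix: -ity
Example: activity = active + -ity, with a spelling change
Meaning = quality of


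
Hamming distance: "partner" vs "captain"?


Comparing character by character (same length = 7):
  Pos 0: 'p' vs 'c' !=
  Pos 1: 'a' vs 'a' =
  Pos 2: 'r' vs 'p' !=
  Pos 3: 't' vs 't' =
  Pos 4: 'n' vs 'a' !=
  Pos 5: 'e' vs 'i' !=
  Pos 6: 'r' vs 'n' !=
Hamming distance = 5


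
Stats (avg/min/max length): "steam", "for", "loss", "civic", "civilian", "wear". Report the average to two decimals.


Lengths: "steam"=5, "for"=3, "loss"=4, "civic"=5, "civilian"=8, "wear"=4
Sum = 29, Count = 6
Average = 29/6 = 4.83
= avg=4.83, min=3, max=8


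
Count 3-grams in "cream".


Word: "cream" (length 5)
Number of 3-grams = length - 3 + 1 = 5 - 3 + 1
= 3


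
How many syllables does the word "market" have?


Word: "market"
Syllable breakdown: mar · ket
Counting: 2 parts
= 2 syllables


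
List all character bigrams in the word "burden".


Word: "burden" (length 6)
Number of bigrams = 6 - 2 + 1 = 5
  Position 0: "bu"
  Position 1: "ur"
  Position 2: "rd"
  Position 3: "de"
  Position 4: "en"
Bigrams = "bu", "ur", "rd", "de", "en"


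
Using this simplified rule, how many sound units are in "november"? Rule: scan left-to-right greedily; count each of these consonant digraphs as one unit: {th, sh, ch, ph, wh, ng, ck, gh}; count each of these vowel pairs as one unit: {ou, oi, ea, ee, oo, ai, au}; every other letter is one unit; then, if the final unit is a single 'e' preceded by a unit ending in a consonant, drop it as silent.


Word: "november" (8 letters)
Left-to-right scan:
  1. 'n' (letter)
  2. 'o' (letter)
  3. 'v' (letter)
  4. 'e' (letter)
  5. 'm' (letter)
  6. 'b' (letter)
  7. 'e' (letter)
  8. 'r' (letter)
Units from scan: 8
Sound units = 8 units


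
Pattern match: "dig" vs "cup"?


Pattern of "dig": [0, 1, 2]
Pattern of "cup": [0, 1, 2]
Patterns match
Same pattern = Yes


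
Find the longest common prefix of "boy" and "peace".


Word 1: "boy"
Word 2: "peace"
Comparing from start:
  Pos 0: 'b' != 'p' (stop)
LCP = "" (length 0)


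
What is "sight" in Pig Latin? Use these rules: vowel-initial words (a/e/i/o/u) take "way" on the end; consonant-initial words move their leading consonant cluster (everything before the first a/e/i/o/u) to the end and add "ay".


Word: "sight"
Starts with consonant(s) → move to end, add 'ay'
Consonant cluster: "s"
Pig Latin = "ightsay"


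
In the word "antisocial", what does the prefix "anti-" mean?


Prefix: anti-
Example: antisocial = anti- + social
Meaning = against


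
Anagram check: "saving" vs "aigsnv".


Word 1: "saving" → sorted: aginsv
Word 2: "aigsnv" → sorted: aginsv
Same letters? aginsv == aginsv
Anagram = Yes


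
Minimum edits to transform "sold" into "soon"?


Word 1: "sold" (length 4)
Word 2: "soon" (length 4)
One optimal edit sequence (insert/delete/substitute each cost 1):
  1. keep 's'
  2. keep 'o'
  3. substitute 'l' -> 'o'  (+1)
  4. substitute 'd' -> 'n'  (+1)
Total edit operations: 2
Edit distance = 2


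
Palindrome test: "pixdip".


Word: "pixdip"
Reversed: "pidxip"
Forward == Backward? pixdip != pidxip
Palindrome = No


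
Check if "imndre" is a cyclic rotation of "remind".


Word: "remind", Candidate: "imndre"
Method: check if candidate is substring of word+word
"remindremind" contains "imndre"? No
Is rotation = No


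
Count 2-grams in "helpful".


Word: "helpful" (length 7)
Number of 2-grams = length - 2 + 1 = 7 - 2 + 1
= 6


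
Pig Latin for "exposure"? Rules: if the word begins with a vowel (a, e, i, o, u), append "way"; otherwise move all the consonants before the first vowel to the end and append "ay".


Word: "exposure"
Starts with vowel → add 'way'
Pig Latin = "exposureway"


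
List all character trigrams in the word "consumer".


Word: "consumer" (length 8)
Number of trigrams = 8 - 3 + 1 = 6
  Position 0: "con"
  Position 1: "ons"
  Position 2: "nsu"
  Position 3: "sum"
  Position 4: "ume"
  Position 5: "mer"
Trigrams = "con", "ons", "nsu", "sum", "ume", "mer"


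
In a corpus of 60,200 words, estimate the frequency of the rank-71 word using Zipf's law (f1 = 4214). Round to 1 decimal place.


Zipf's law: f(r) = f(1) / r
f(1) = 4214
f(71) = 4214 / 71
= 59.4 occurrences


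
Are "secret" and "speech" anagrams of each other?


Word 1: "secret" → sorted: ceerst
Word 2: "speech" → sorted: ceehps
Same letters? ceerst != ceehps
Anagram = No


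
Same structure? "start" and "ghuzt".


Pattern of "start": [0, 1, 2, 3, 1]
Pattern of "ghuzt": [0, 1, 2, 3, 4]
Patterns do not match
Same pattern = No


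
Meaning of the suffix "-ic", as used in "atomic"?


Suffix: -ic
As in: atomic -> atom + -ic
Meaning = relating to


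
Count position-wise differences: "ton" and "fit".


Comparing character by character (same length = 3):
  Pos 0: 't' vs 'f' !=
  Pos 1: 'o' vs 'i' !=
  Pos 2: 'n' vs 't' !=
Hamming distance = 3


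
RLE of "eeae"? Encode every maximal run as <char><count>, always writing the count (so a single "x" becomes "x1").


String: "eeae"
Scanning for consecutive runs:
  'e' x 2
  'a' x 1
  'e' x 1
RLE = "e2a1e1"


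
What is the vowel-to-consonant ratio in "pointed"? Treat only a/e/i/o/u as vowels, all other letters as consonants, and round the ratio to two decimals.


Word: "pointed"
Vowels (a,e,i,o,u): 3
Consonants: 4
Ratio = 3/4
= 0.75


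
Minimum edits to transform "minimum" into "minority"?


Word 1: "minimum" (length 7)
Word 2: "minority" (length 8)
One optimal edit sequence (insert/delete/substitute each cost 1):
  1. keep 'm'
  2. keep 'i'
  3. keep 'n'
  4. insert 'o'  (+1)
  5. substitute 'i' -> 'r'  (+1)
  6. substitute 'm' -> 'i'  (+1)
  7. substitute 'u' -> 't'  (+1)
  8. substitute 'm' -> 'y'  (+1)
Total edit operations: 5
Edit distance = 5


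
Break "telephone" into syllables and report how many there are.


Word: "telephone"
Syllable breakdown: tel · e · phone
Counting: 3 parts
= 3 syllables


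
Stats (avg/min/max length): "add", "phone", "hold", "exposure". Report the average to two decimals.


Lengths: "add"=3, "phone"=5, "hold"=4, "exposure"=8
Sum = 20, Count = 4
Average = 20/4 = 5.00
= avg=5.00, min=3, max=8


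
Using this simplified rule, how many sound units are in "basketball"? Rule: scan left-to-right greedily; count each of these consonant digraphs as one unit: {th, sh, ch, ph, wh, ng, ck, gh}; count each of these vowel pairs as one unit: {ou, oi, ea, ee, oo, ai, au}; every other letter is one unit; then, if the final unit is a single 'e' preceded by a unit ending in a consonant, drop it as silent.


Word: "basketball" (10 letters)
Left-to-right scan:
  (1) 'b' (letter)
  (2) 'a' (letter)
  (3) 's' (letter)
  (4) 'k' (letter)
  (5) 'e' (letter)
  (6) 't' (letter)
  (7) 'b' (letter)
  (8) 'a' (letter)
  (9) 'l' (letter)
  (10) 'l' (letter)
Units from scan: 10
Sound units = 10 units


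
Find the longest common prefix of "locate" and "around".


Word 1: "locate"
Word 2: "around"
Comparing from start:
  Pos 0: 'l' != 'a' (stop)
LCP = "" (length 0)


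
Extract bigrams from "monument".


Word: "monument" (length 8)
Number of bigrams = 8 - 2 + 1 = 7
  Position 0: "mo"
  Position 1: "on"
  Position 2: "nu"
  Position 3: "um"
  Position 4: "me"
  Position 5: "en"
  Position 6: "nt"
Bigrams = "mo", "on", "nu", "um", "me", "en", "nt"


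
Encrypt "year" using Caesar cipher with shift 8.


Word: "year"
Shift: 8
Each letter → (letter + shift) mod 26:
  'y' (24) + 8 = 6 → 'g'
  'e' (4) + 8 = 12 → 'm'
  'a' (0) + 8 = 8 → 'i'
  'r' (17) + 8 = 25 → 'z'
Result = "gmiz"


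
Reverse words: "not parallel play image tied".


Original: "not parallel play image tied"
Words (1..n): not | parallel | play | image | tied
Reversed (n..1): tied | image | play | parallel | not
Result = "tied image play parallel not"


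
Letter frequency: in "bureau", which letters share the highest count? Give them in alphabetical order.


Word: "bureau"
Letter counts:
  'a': 1
  'b': 1
  'e': 1
  'r': 1
  'u': 2
Maximum count = 2
Most frequent = 'u' (2 times each)


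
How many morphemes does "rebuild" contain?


Word: "rebuild"
Morphemes: re- + build
Each morpheme carries meaning
= 2 morphemes


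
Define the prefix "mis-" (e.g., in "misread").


Prefix: mis-
Example: misread = mis- + read
Meaning = wrongly


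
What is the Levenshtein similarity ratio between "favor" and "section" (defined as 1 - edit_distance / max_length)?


Word 1: "favor" (length 5)
Word 2: "section" (length 7)
One optimal edit sequence:
  1. insert 's'  (+1)
  2. insert 'e'  (+1)
  3. substitute 'f' -> 'c'  (+1)
  4. substitute 'a' -> 't'  (+1)
  5. substitute 'v' -> 'i'  (+1)
  6. keep 'o'
  7. substitute 'r' -> 'n'  (+1)
Edit distance = 6
Max length = max(5, 7) = 7
Similarity = 1 - 6/7
= 0.1429


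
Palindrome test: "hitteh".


Word: "hitteh"
Reversed: "hettih"
Forward == Backward? hitteh != hettih
Palindrome = No


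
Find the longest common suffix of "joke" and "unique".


Word 1: "joke"
Word 2: "unique"
Comparing from end:
  Pos -1: 'e' == 'e'
  Pos -2: 'k' != 'u' (stop)
LCS = "e" (length 1)


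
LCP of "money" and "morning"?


Word 1: "money"
Word 2: "morning"
Comparing from start:
  Pos 0: 'm' == 'm'
  Pos 1: 'o' == 'o'
  Pos 2: 'n' != 'r' (stop)
LCP = "mo" (length 2)


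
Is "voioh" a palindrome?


Word: "voioh"
Reversed: "hoiov"
Forward == Backward? voioh != hoiov
Palindrome = No


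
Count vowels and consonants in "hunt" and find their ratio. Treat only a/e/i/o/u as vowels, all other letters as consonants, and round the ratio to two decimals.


Word: "hunt"
Vowels (a,e,i,o,u): 1
Consonants: 3
Ratio = 1/3
= 0.33


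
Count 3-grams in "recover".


Word: "recover" (length 7)
Number of 3-grams = length - 3 + 1 = 7 - 3 + 1
= 5


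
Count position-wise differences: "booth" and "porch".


Comparing character by character (same length = 5):
  Pos 0: 'b' vs 'p' !=
  Pos 1: 'o' vs 'o' =
  Pos 2: 'o' vs 'r' !=
  Pos 3: 't' vs 'c' !=
  Pos 4: 'h' vs 'h' =
Hamming distance = 3
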